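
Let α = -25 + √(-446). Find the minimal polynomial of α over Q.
m_α(x) = x^2 + 50x + 1071

From α + 25 = √(-446), squaring gives (α + 25)^2 = -446, i.e. α^2 + 50α + 625 = -446, so α^2 + 50α + 1071 = 0. The discriminant of x^2 + 50x + 1071 is (50)^2 - 4·(1071) = 2500 - 4284 = -1784, and 4·(-446) is not a perfect square in Q since -446 is squarefree and ≠ 1. Hence x^2 + 50x + 1071 is irreducible over Q and is the minimal polynomial of α.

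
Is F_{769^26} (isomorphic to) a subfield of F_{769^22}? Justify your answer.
No: F_{769^26} is not a subfield of F_{769^22}

F_{p^m} embeds in F_{p^n} iff m | n. Here 26 ∤ 22 (since 22 = 0·26 + 22 with remainder 22 ≠ 0), so F_{769^26} is not a subfield of F_{769^22}. Equivalently: if it were, the tower law would give 26 = [F_{769^26}:F_769] dividing [F_{769^22}:F_769] = 22, contradiction.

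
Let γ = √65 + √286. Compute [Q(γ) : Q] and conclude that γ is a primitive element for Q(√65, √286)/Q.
[Q(γ) : Q] = 4 (equivalently, Q(γ) = Q(√65, √286))

Obviously Q(γ) ⊆ Q(√65, √286), and [Q(√65, √286):Q] = 4 (since 65, 286 are distinct squarefree integers > 1 with 18590 not a perfect square). To show equality we compute the minimal polynomial of γ. From γ = √65 + √286: γ^2 = 65 + 2√(18590) + 286 = 351 + 2√(18590), so γ^2 - 351 = 2√(18590); squaring, (γ^2 - 351)^2 = 4·18590, i.e. γ^4 - 702γ^2 + 123201 - 74360 = 0, i.e. γ^4 - 702γ^2 + 48841 = 0. So γ is a root of x^4 - 702x^2 + 48841. This polynomial is irreducible over Q: it has no rational root (each ±√65 ± √286 is irrational), and any factorization into two quadratics over Q would force √(18590) ∈ Q (pairing opposite roots) or √65, √286 ∈ Q (other pairings), all impossible. Hence [Q(γ):Q] = 4 = [Q(√65, √286):Q], so Q(γ) = Q(√65, √286).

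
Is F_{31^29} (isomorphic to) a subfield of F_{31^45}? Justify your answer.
No: F_{31^29} is not a subfield of F_{31^45}

F_{p^m} embeds in F_{p^n} iff m | n. Here 29 ∤ 45 (since 45 = 1·29 + 16 with remainder 16 ≠ 0), so F_{31^29} is not a subfield of F_{31^45}. Equivalently: if it were, the tower law would give 29 = [F_{31^29}:F_31] dividing [F_{31^45}:F_31] = 45, contradiction.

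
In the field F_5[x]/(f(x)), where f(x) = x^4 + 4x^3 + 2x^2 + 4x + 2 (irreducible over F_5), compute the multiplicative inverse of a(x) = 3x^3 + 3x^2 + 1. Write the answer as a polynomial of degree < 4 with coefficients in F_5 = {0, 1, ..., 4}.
a(x)^(-1) ≡ 4x^3 + x^2 + 2x (mod f(x))

Since f is irreducible over F_5, F_5[x]/(f) is a field and a(x) ≠ 0 has an inverse. Apply the extended Euclidean algorithm to f(x) and a(x) in F_5[x]: f(x) = (2x + 1)·a(x) + (4x^2 + 2x + 1);  a(x) = (2x + 1)·(4x^2 + 2x + 1) + (x);  (4x^2 + 2x + 1) = (4x + 2)·(x) + (1). The last nonzero remainder is the constant 1 = gcd(f, a) in F_5. Back-substituting through the division chain expresses 1 = s(x)·a(x) + t(x)·f(x) with s(x) ≡ 4x^3 + x^2 + 2x (mod f), so a(x)^(-1) ≡ s(x) = 4x^3 + x^2 + 2x (mod f). Check: (3x^3 + 3x^2 + 1)·(4x^3 + x^2 + 2x) = 2x^6 + 4x^4 + x^2 + 2x ≡ 1 (mod x^4 + 4x^3 + 2x^2 + 4x + 2).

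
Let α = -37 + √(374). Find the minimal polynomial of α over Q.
m_α(x) = x^2 + 74x + 995

From α + 37 = √(374), squaring gives (α + 37)^2 = 374, i.e. α^2 + 74α + 1369 = 374, so α^2 + 74α + 995 = 0. The discriminant of x^2 + 74x + 995 is (74)^2 - 4·(995) = 5476 - 3980 = 1496, and 4·(374) is not a perfect square in Q since 374 is squarefree and ≠ 1. Hence x^2 + 74x + 995 is irreducible over Q and is the minimal polynomial of α.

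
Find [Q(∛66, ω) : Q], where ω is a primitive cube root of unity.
[Q(∛66, ω) : Q] = 6

[Q(∛66):Q] = 3 (min poly x^3 - 66, irreducible since 66 is not a perfect cube). [Q(ω):Q] = 2 (min poly x^2 + x + 1). Since Q(∛66) ⊂ R and ω ∉ R, we have ω ∉ Q(∛66), so x^2 + x + 1 remains irreducible over Q(∛66) and [Q(∛66, ω) : Q(∛66)] = 2. By the tower law, [Q(∛66, ω) : Q] = 3 · 2 = 6. (In fact Q(∛66, ω) is the splitting field of x^3 - 66 over Q.)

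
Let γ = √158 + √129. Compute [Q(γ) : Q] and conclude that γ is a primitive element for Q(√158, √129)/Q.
[Q(γ) : Q] = 4 (equivalently, Q(γ) = Q(√158, √129))

Obviously Q(γ) ⊆ Q(√158, √129), and [Q(√158, √129):Q] = 4 (since 158, 129 are distinct squarefree integers > 1 with 20382 not a perfect square). To show equality we compute the minimal polynomial of γ. From γ = √158 + √129: γ^2 = 158 + 2√(20382) + 129 = 287 + 2√(20382), so γ^2 - 287 = 2√(20382); squaring, (γ^2 - 287)^2 = 4·20382, i.e. γ^4 - 574γ^2 + 82369 - 81528 = 0, i.e. γ^4 - 574γ^2 + 841 = 0. So γ is a root of x^4 - 574x^2 + 841. This polynomial is irreducible over Q: it has no rational root (each ±√158 ± √129 is irrational), and any factorization into two quadratics over Q would force √(20382) ∈ Q (pairing opposite roots) or √158, √129 ∈ Q (other pairings), all impossible. Hence [Q(γ):Q] = 4 = [Q(√158, √129):Q], so Q(γ) = Q(√158, √129).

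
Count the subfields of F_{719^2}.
F_{719^2} has 2 subfields

The subfields of F_{p^n} are exactly the fields F_{p^d} for d | n (each is the fixed field of the unique index-d subgroup of Gal(F_{p^n}/F_p) ≅ Z/nZ). The divisors of n = 2 are {1, 2}, giving 2 subfields: F_{719^1}, F_{719^2}.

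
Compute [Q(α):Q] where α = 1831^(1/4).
[Q(α):Q] = 4

α is a root of x^4 - 1831. By Eisenstein's criterion at the prime p = 1831 (which divides the constant term 1831 but p^2 = 3352561 does not, since 1831 is squarefree), x^4 - 1831 is irreducible over Q. Hence [Q(α):Q] = 4.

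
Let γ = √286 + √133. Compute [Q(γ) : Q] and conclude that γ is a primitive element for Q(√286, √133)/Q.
[Q(γ) : Q] = 4 (equivalently, Q(γ) = Q(√286, √133))

Obviously Q(γ) ⊆ Q(√286, √133), and [Q(√286, √133):Q] = 4 (since 286, 133 are distinct squarefree integers > 1 with 38038 not a perfect square). To show equality we compute the minimal polynomial of γ. From γ = √286 + √133: γ^2 = 286 + 2√(38038) + 133 = 419 + 2√(38038), so γ^2 - 419 = 2√(38038); squaring, (γ^2 - 419)^2 = 4·38038, i.e. γ^4 - 838γ^2 + 175561 - 152152 = 0, i.e. γ^4 - 838γ^2 + 23409 = 0. So γ is a root of x^4 - 838x^2 + 23409. This polynomial is irreducible over Q: it has no rational root (each ±√286 ± √133 is irrational), and any factorization into two quadratics over Q would force √(38038) ∈ Q (pairing opposite roots) or √286, √133 ∈ Q (other pairings), all impossible. Hence [Q(γ):Q] = 4 = [Q(√286, √133):Q], so Q(γ) = Q(√286, √133).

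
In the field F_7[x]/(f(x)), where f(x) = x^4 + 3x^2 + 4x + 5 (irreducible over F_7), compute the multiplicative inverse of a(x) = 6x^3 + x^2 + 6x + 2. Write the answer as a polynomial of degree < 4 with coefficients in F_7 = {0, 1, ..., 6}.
a(x)^(-1) ≡ 6x^2 + 4x + 2 (mod f(x))

Since f is irreducible over F_7, F_7[x]/(f) is a field and a(x) ≠ 0 has an inverse. Apply the extended Euclidean algorithm to f(x) and a(x) in F_7[x]: f(x) = (6x + 6)·a(x) + (3x^2 + 5x);  a(x) = (2x + 4)·(3x^2 + 5x) + (2). The last nonzero remainder is the constant 2 = gcd(f, a) in F_7. Back-substituting through the division chain expresses 2 = s(x)·a(x) + t(x)·f(x) with s(x) ≡ 5x^2 + x + 4 (mod f), so (5x^2 + x + 4)·a(x) ≡ 2 (mod f). Multiplying by 2^(-1) ≡ 4 in F_7 gives a(x)^(-1) ≡ 4·(5x^2 + x + 4) ≡ 6x^2 + 4x + 2 (mod f). Check: (6x^3 + x^2 + 6x + 2)·(6x^2 + 4x + 2) = x^5 + 2x^4 + 3x^3 + 3x^2 + 6x + 4 ≡ 1 (mod x^4 + 3x^2 + 4x + 5).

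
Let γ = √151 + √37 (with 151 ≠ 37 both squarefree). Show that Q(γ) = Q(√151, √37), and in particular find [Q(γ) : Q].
[Q(γ) : Q] = 4 (equivalently, Q(γ) = Q(√151, √37))

Obviously Q(γ) ⊆ Q(√151, √37), and [Q(√151, √37):Q] = 4 (since 151, 37 are distinct squarefree integers > 1 with 5587 not a perfect square). To show equality we compute the minimal polynomial of γ. From γ = √151 + √37: γ^2 = 151 + 2√(5587) + 37 = 188 + 2√(5587), so γ^2 - 188 = 2√(5587); squaring, (γ^2 - 188)^2 = 4·5587, i.e. γ^4 - 376γ^2 + 35344 - 22348 = 0, i.e. γ^4 - 376γ^2 + 12996 = 0. So γ is a root of x^4 - 376x^2 + 12996. This polynomial is irreducible over Q: it has no rational root (each ±√151 ± √37 is irrational), and any factorization into two quadratics over Q would force √(5587) ∈ Q (pairing opposite roots) or √151, √37 ∈ Q (other pairings), all impossible. Hence [Q(γ):Q] = 4 = [Q(√151, √37):Q], so Q(γ) = Q(√151, √37).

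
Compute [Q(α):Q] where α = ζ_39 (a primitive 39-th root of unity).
[Q(α):Q] = 24

The minimal polynomial of ζ_39 over Q is the 39-th cyclotomic polynomial Φ_39(x), which is irreducible over Q and has degree φ(39) = 24. Hence [Q(α):Q] = φ(39) = 24.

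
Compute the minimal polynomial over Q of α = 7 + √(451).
m_α(x) = x^2 - 14x - 402

From α - 7 = √(451), squaring gives (α - 7)^2 = 451, i.e. α^2 - 14α + 49 = 451, so α^2 - 14α - 402 = 0. The discriminant of x^2 - 14x - 402 is (-14)^2 - 4·(-402) = 196 + 1608 = 1804, and 4·(451) is not a perfect square in Q since 451 is squarefree and ≠ 1. Hence x^2 - 14x - 402 is irreducible over Q and is the minimal polynomial of α.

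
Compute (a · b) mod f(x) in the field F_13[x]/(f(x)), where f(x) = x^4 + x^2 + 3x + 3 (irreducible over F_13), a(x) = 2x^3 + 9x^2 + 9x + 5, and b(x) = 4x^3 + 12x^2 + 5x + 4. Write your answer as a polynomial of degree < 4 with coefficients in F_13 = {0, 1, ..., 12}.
a · b ≡ 6x^3 + 12x^2 + 2x + 11 (mod f(x))

Multiply in F_13[x]: a(x)·b(x) = (2x^3 + 9x^2 + 9x + 5)·(4x^3 + 12x^2 + 5x + 4) = 8x^6 + 8x^5 + 11x^4 + 12x^3 + 11x^2 + 9x + 7. This has degree ≥ 4, so divide by f(x) over F_13: 8x^6 + 8x^5 + 11x^4 + 12x^3 + 11x^2 + 9x + 7 = (8x^2 + 8x + 3)·(x^4 + x^2 + 3x + 3) + (6x^3 + 12x^2 + 2x + 11). Hence a·b ≡ 6x^3 + 12x^2 + 2x + 11 (mod f). (F_13[x]/(f) is a field with 13^4 = 28561 elements since f is irreducible of degree 4.)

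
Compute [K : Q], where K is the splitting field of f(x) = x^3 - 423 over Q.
[K : Q] = 6

The roots of x^3 - 423 are ∛423, ω∛423, ω^2∛423 where ω = e^(2πi/3) is a primitive cube root of unity, so K = Q(∛423, ω). Now [Q(∛423):Q] = 3 (since 423 is not a perfect cube, x^3 - 423 is irreducible) and [Q(ω):Q] = 2. Both 2 and 3 divide [K:Q], and [K:Q] ≤ 3·2 = 6, so [K:Q] = 6. (Equivalently: Q(∛423) ⊂ R but ω ∉ R, so [K : Q(∛423)] = 2.)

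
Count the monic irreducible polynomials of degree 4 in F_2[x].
There are 3 monic irreducible polynomials of degree 4 over F_2

Each element of F_{2^4} that lies in no proper subfield is a root of exactly one monic irreducible of degree 4 over F_2, and each such polynomial has 4 distinct roots in F_{2^4}. By Möbius inversion the count is N_2(4) = (1/4) Σ_{d|4} μ(4/d) · 2^d = (1/4)(μ(4)·2^1 + μ(2)·2^2 + μ(1)·2^4) = 12/4 = 3.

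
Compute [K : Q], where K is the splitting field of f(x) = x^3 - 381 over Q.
[K : Q] = 6

The roots of x^3 - 381 are ∛381, ω∛381, ω^2∛381 where ω = e^(2πi/3) is a primitive cube root of unity, so K = Q(∛381, ω). Now [Q(∛381):Q] = 3 (since 381 is not a perfect cube, x^3 - 381 is irreducible) and [Q(ω):Q] = 2. Both 2 and 3 divide [K:Q], and [K:Q] ≤ 3·2 = 6, so [K:Q] = 6. (Equivalently: Q(∛381) ⊂ R but ω ∉ R, so [K : Q(∛381)] = 2.)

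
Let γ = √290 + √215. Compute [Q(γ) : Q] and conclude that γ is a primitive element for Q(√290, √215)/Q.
[Q(γ) : Q] = 4 (equivalently, Q(γ) = Q(√290, √215))

Obviously Q(γ) ⊆ Q(√290, √215), and [Q(√290, √215):Q] = 4 (since 290, 215 are distinct squarefree integers > 1 with 62350 not a perfect square). To show equality we compute the minimal polynomial of γ. From γ = √290 + √215: γ^2 = 290 + 2√(62350) + 215 = 505 + 2√(62350), so γ^2 - 505 = 2√(62350); squaring, (γ^2 - 505)^2 = 4·62350, i.e. γ^4 - 1010γ^2 + 255025 - 249400 = 0, i.e. γ^4 - 1010γ^2 + 5625 = 0. So γ is a root of x^4 - 1010x^2 + 5625. This polynomial is irreducible over Q: it has no rational root (each ±√290 ± √215 is irrational), and any factorization into two quadratics over Q would force √(62350) ∈ Q (pairing opposite roots) or √290, √215 ∈ Q (other pairings), all impossible. Hence [Q(γ):Q] = 4 = [Q(√290, √215):Q], so Q(γ) = Q(√290, √215).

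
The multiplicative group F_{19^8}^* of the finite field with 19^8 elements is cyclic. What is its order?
|F_{19^8}^*| = 16983563040

F_{19^8} has 19^8 = 16983563041 elements; its multiplicative group consists of all nonzero elements, so |F_{19^8}^*| = 16983563041 - 1 = 16983563040. (It is cyclic since any finite subgroup of the multiplicative group of a field is cyclic.)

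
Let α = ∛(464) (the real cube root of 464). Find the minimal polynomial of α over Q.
m_α(x) = x^3 - 464

α satisfies α^3 = 464, so x^3 - 464 annihilates α. By the rational root test, a rational root p/q (in lowest terms) of x^3 - 464 would satisfy p^3 = 464 q^3, forcing q = 1 and p^3 = 464; but 464 is not a perfect cube, contradiction. A monic cubic over Q with no rational root is irreducible (any nontrivial factorization would include a linear factor). Hence x^3 - 464 is the minimal polynomial of α, and in particular [Q(α):Q] = 3.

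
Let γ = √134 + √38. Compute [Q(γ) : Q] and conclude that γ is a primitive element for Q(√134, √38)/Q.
[Q(γ) : Q] = 4 (equivalently, Q(γ) = Q(√134, √38))

Obviously Q(γ) ⊆ Q(√134, √38), and [Q(√134, √38):Q] = 4 (since 134, 38 are distinct squarefree integers > 1 with 5092 not a perfect square). To show equality we compute the minimal polynomial of γ. From γ = √134 + √38: γ^2 = 134 + 2√(5092) + 38 = 172 + 2√(5092), so γ^2 - 172 = 2√(5092); squaring, (γ^2 - 172)^2 = 4·5092, i.e. γ^4 - 344γ^2 + 29584 - 20368 = 0, i.e. γ^4 - 344γ^2 + 9216 = 0. So γ is a root of x^4 - 344x^2 + 9216. This polynomial is irreducible over Q: it has no rational root (each ±√134 ± √38 is irrational), and any factorization into two quadratics over Q would force √(5092) ∈ Q (pairing opposite roots) or √134, √38 ∈ Q (other pairings), all impossible. Hence [Q(γ):Q] = 4 = [Q(√134, √38):Q], so Q(γ) = Q(√134, √38).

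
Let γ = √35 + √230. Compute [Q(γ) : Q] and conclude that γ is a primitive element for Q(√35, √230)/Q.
[Q(γ) : Q] = 4 (equivalently, Q(γ) = Q(√35, √230))

Obviously Q(γ) ⊆ Q(√35, √230), and [Q(√35, √230):Q] = 4 (since 35, 230 are distinct squarefree integers > 1 with 8050 not a perfect square). To show equality we compute the minimal polynomial of γ. From γ = √35 + √230: γ^2 = 35 + 2√(8050) + 230 = 265 + 2√(8050), so γ^2 - 265 = 2√(8050); squaring, (γ^2 - 265)^2 = 4·8050, i.e. γ^4 - 530γ^2 + 70225 - 32200 = 0, i.e. γ^4 - 530γ^2 + 38025 = 0. So γ is a root of x^4 - 530x^2 + 38025. This polynomial is irreducible over Q: it has no rational root (each ±√35 ± √230 is irrational), and any factorization into two quadratics over Q would force √(8050) ∈ Q (pairing opposite roots) or √35, √230 ∈ Q (other pairings), all impossible. Hence [Q(γ):Q] = 4 = [Q(√35, √230):Q], so Q(γ) = Q(√35, √230).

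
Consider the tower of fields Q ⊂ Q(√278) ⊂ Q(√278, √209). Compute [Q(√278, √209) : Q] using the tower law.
[Q(√278, √209) : Q] = 4

[Q(√278):Q] = 2 (min poly x^2 - 278, irreducible since 278 is squarefree > 1). For the top step, suppose √209 ∈ Q(√278), say √209 = c + d√278 with c, d ∈ Q. Squaring: 209 = c^2 + 278d^2 + 2cd√278. Since √278 ∉ Q this forces 2cd = 0. If d = 0 then √209 = c ∈ Q, contradicting 209 squarefree > 1. If c = 0 then 209 = 278d^2, so 278·209 = (278d)^2 is a perfect square in Q — but 278·209 = 58102 is not a perfect square (since 278 and 209 are distinct squarefree integers). Contradiction. Hence √209 ∉ Q(√278), so x^2 - 209 stays irreducible over Q(√278) and [Q(√278, √209) : Q(√278)] = 2. By the tower law, [Q(√278, √209) : Q] = 2 · 2 = 4.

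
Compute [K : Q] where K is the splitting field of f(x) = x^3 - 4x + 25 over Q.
[K : Q] = 6

By the rational root test, any rational root of the monic integer polynomial f(x) = x^3 - 4x + 25 must be an integer dividing the constant term 25, i.e. one of ±{1, 5, 25}. Evaluating: f(1) = 22, f(-1) = 28, f(5) = 130, f(-5) = -80, f(25) = 15550, f(-25) = -15500; none is 0, so f has no rational root and is therefore irreducible over Q (a cubic with no linear factor over a field is irreducible). For an irreducible cubic, the Galois group is A_3 or S_3 according as the discriminant disc(f) = -4a^3 - 27b^2 = -4·(-4)^3 - 27·(25)^2 = -16619 is or is not a square in Q. Here disc(f) = -16619 is not a perfect square in Q, so the Galois group of f over Q is not contained in A_3 and must be all of S_3. The splitting field has degree |S_3| = 6 over Q, so [K : Q] = 6.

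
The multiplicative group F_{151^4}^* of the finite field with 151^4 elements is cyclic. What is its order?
|F_{151^4}^*| = 519885600

F_{151^4} has 151^4 = 519885601 elements; its multiplicative group consists of all nonzero elements, so |F_{151^4}^*| = 519885601 - 1 = 519885600. (It is cyclic since any finite subgroup of the multiplicative group of a field is cyclic.)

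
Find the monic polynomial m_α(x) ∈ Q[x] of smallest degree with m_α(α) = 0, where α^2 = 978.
m_α(x) = x^2 - 978

α satisfies α^2 - 978 = 0, so x^2 - 978 annihilates α. Since d = 978 is squarefree and ≠ 1, it is not a perfect square in Q, so x^2 - 978 has no rational root and is therefore irreducible over Q (a degree-2 polynomial over a field is irreducible iff it has no root). Hence m_α(x) = x^2 - 978.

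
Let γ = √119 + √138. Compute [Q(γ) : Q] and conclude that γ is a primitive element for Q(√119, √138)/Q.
[Q(γ) : Q] = 4 (equivalently, Q(γ) = Q(√119, √138))

Obviously Q(γ) ⊆ Q(√119, √138), and [Q(√119, √138):Q] = 4 (since 119, 138 are distinct squarefree integers > 1 with 16422 not a perfect square). To show equality we compute the minimal polynomial of γ. From γ = √119 + √138: γ^2 = 119 + 2√(16422) + 138 = 257 + 2√(16422), so γ^2 - 257 = 2√(16422); squaring, (γ^2 - 257)^2 = 4·16422, i.e. γ^4 - 514γ^2 + 66049 - 65688 = 0, i.e. γ^4 - 514γ^2 + 361 = 0. So γ is a root of x^4 - 514x^2 + 361. This polynomial is irreducible over Q: it has no rational root (each ±√119 ± √138 is irrational), and any factorization into two quadratics over Q would force √(16422) ∈ Q (pairing opposite roots) or √119, √138 ∈ Q (other pairings), all impossible. Hence [Q(γ):Q] = 4 = [Q(√119, √138):Q], so Q(γ) = Q(√119, √138).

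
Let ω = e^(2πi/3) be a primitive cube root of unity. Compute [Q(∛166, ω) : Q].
[Q(∛166, ω) : Q] = 6

[Q(∛166):Q] = 3 (min poly x^3 - 166, irreducible since 166 is not a perfect cube). [Q(ω):Q] = 2 (min poly x^2 + x + 1). Since Q(∛166) ⊂ R and ω ∉ R, we have ω ∉ Q(∛166), so x^2 + x + 1 remains irreducible over Q(∛166) and [Q(∛166, ω) : Q(∛166)] = 2. By the tower law, [Q(∛166, ω) : Q] = 3 · 2 = 6. (In fact Q(∛166, ω) is the splitting field of x^3 - 166 over Q.)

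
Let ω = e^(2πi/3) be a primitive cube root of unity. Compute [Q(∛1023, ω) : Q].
[Q(∛1023, ω) : Q] = 6

[Q(∛1023):Q] = 3 (min poly x^3 - 1023, irreducible since 1023 is not a perfect cube). [Q(ω):Q] = 2 (min poly x^2 + x + 1). Since Q(∛1023) ⊂ R and ω ∉ R, we have ω ∉ Q(∛1023), so x^2 + x + 1 remains irreducible over Q(∛1023) and [Q(∛1023, ω) : Q(∛1023)] = 2. By the tower law, [Q(∛1023, ω) : Q] = 3 · 2 = 6. (In fact Q(∛1023, ω) is the splitting field of x^3 - 1023 over Q.)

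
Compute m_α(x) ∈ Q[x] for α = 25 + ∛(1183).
m_α(x) = x^3 - 75x^2 + 1875x - 16808

Set β = α - 25 = ∛(1183), so β^3 = 1183. Then (α - 25)^3 - 1183 = 0, i.e. α is a root of g(x) = (x - 25)^3 - 1183 = x^3 - 75x^2 + 1875x - 16808. Since g(x) = h(x - 25) where h(x) = x^3 - 1183, and h is irreducible over Q (because 1183 is not a perfect cube, so h has no rational root, and a monic cubic with no rational root is irreducible), g is also irreducible (irreducibility is preserved under the substitution x → x - 25). Hence m_α(x) = x^3 - 75x^2 + 1875x - 16808.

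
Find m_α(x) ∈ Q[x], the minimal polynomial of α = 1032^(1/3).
m_α(x) = x^3 - 1032

α satisfies α^3 = 1032, so x^3 - 1032 annihilates α. By the rational root test, a rational root p/q (in lowest terms) of x^3 - 1032 would satisfy p^3 = 1032 q^3, forcing q = 1 and p^3 = 1032; but 1032 is not a perfect cube, contradiction. A monic cubic over Q with no rational root is irreducible (any nontrivial factorization would include a linear factor). Hence x^3 - 1032 is the minimal polynomial of α, and in particular [Q(α):Q] = 3.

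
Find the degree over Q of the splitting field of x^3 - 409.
[K : Q] = 6

The roots of x^3 - 409 are ∛409, ω∛409, ω^2∛409 where ω = e^(2πi/3) is a primitive cube root of unity, so K = Q(∛409, ω). Now [Q(∛409):Q] = 3 (since 409 is not a perfect cube, x^3 - 409 is irreducible) and [Q(ω):Q] = 2. Both 2 and 3 divide [K:Q], and [K:Q] ≤ 3·2 = 6, so [K:Q] = 6. (Equivalently: Q(∛409) ⊂ R but ω ∉ R, so [K : Q(∛409)] = 2.)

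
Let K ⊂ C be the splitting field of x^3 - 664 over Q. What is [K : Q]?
[K : Q] = 6

The roots of x^3 - 664 are ∛664, ω∛664, ω^2∛664 where ω = e^(2πi/3) is a primitive cube root of unity, so K = Q(∛664, ω). Now [Q(∛664):Q] = 3 (since 664 is not a perfect cube, x^3 - 664 is irreducible) and [Q(ω):Q] = 2. Both 2 and 3 divide [K:Q], and [K:Q] ≤ 3·2 = 6, so [K:Q] = 6. (Equivalently: Q(∛664) ⊂ R but ω ∉ R, so [K : Q(∛664)] = 2.)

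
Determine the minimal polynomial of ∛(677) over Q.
m_α(x) = x^3 - 677

α satisfies α^3 = 677, so x^3 - 677 annihilates α. By the rational root test, a rational root p/q (in lowest terms) of x^3 - 677 would satisfy p^3 = 677 q^3, forcing q = 1 and p^3 = 677; but 677 is not a perfect cube, contradiction. A monic cubic over Q with no rational root is irreducible (any nontrivial factorization would include a linear factor). Hence x^3 - 677 is the minimal polynomial of α, and in particular [Q(α):Q] = 3.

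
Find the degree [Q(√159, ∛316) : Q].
[Q(√159, ∛316) : Q] = 6

Let L = Q(√159, ∛316). Since Q(√159) ⊂ L and [Q(√159):Q] = 2, the tower law gives 2 | [L:Q]. Likewise Q(∛316) ⊂ L with [Q(∛316):Q] = 3 (because 316 is not a perfect cube), so 3 | [L:Q]. As gcd(2,3) = 1, [L:Q] is divisible by 6. Conversely L is generated over Q by √159 and ∛316, so [L:Q] ≤ 2·3 = 6. Therefore [Q(√159, ∛316) : Q] = 6.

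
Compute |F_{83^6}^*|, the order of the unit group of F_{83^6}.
|F_{83^6}^*| = 326940373368

F_{83^6} has 83^6 = 326940373369 elements; its multiplicative group consists of all nonzero elements, so |F_{83^6}^*| = 326940373369 - 1 = 326940373368. (It is cyclic since any finite subgroup of the multiplicative group of a field is cyclic.)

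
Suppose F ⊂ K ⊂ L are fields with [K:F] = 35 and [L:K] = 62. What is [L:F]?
[L:F] = 2170

The tower law says that for any tower of field extensions F ⊂ K ⊂ L with finite degrees, [L:F] = [L:K] · [K:F]. Here this gives [L:F] = 62 · 35 = 2170.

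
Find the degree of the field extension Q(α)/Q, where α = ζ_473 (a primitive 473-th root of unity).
[Q(α):Q] = 420

The minimal polynomial of ζ_473 over Q is the 473-th cyclotomic polynomial Φ_473(x), which is irreducible over Q and has degree φ(473) = 420. Hence [Q(α):Q] = φ(473) = 420.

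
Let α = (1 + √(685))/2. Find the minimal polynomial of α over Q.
m_α(x) = x^2 - x - 171

From 2α - 1 = √(685), squaring gives (2α - 1)^2 = 685, i.e. 4α^2 - 4α + 1 = 685, so α^2 - α + (1 - 685)/4 = 0. Since 685 ≡ 1 (mod 4), (1 - 685)/4 = -171 ∈ Z. The polynomial x^2 - x - 171 has discriminant 1 - 4·(-171) = 685, which is not a perfect square in Q (d = 685 is squarefree and ≠ 1), so x^2 - x - 171 is irreducible over Q. It is the minimal polynomial of α.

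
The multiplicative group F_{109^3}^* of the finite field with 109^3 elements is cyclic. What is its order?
|F_{109^3}^*| = 1295028

F_{109^3} has 109^3 = 1295029 elements; its multiplicative group consists of all nonzero elements, so |F_{109^3}^*| = 1295029 - 1 = 1295028. (It is cyclic since any finite subgroup of the multiplicative group of a field is cyclic.)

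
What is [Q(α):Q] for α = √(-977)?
[Q(α):Q] = 2

[Q(α):Q] equals the degree of the minimal polynomial of α. Here α^2 = -977 and x^2 + 977 is irreducible (d = -977 is squarefree, ≠ 1, hence not a square), so deg(m_α) = 2. Thus [Q(α):Q] = 2.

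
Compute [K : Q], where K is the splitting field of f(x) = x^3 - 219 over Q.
[K : Q] = 6

The roots of x^3 - 219 are ∛219, ω∛219, ω^2∛219 where ω = e^(2πi/3) is a primitive cube root of unity, so K = Q(∛219, ω). Now [Q(∛219):Q] = 3 (since 219 is not a perfect cube, x^3 - 219 is irreducible) and [Q(ω):Q] = 2. Both 2 and 3 divide [K:Q], and [K:Q] ≤ 3·2 = 6, so [K:Q] = 6. (Equivalently: Q(∛219) ⊂ R but ω ∉ R, so [K : Q(∛219)] = 2.)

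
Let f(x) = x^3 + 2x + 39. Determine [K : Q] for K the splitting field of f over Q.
[K : Q] = 6

By the rational root test, any rational root of the monic integer polynomial f(x) = x^3 + 2x + 39 must be an integer dividing the constant term 39, i.e. one of ±{1, 3, 13, 39}. Evaluating: f(1) = 42, f(-1) = 36, f(3) = 72, f(-3) = 6, f(13) = 2262, f(-13) = -2184, f(39) = 59436, f(-39) = -59358; none is 0, so f has no rational root and is therefore irreducible over Q (a cubic with no linear factor over a field is irreducible). For an irreducible cubic, the Galois group is A_3 or S_3 according as the discriminant disc(f) = -4a^3 - 27b^2 = -4·(2)^3 - 27·(39)^2 = -41099 is or is not a square in Q. Here disc(f) = -41099 is not a perfect square in Q, so the Galois group of f over Q is not contained in A_3 and must be all of S_3. The splitting field has degree |S_3| = 6 over Q, so [K : Q] = 6.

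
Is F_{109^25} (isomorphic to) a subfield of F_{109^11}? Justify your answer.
No: F_{109^25} is not a subfield of F_{109^11}

F_{p^m} embeds in F_{p^n} iff m | n. Here 25 ∤ 11 (since 11 = 0·25 + 11 with remainder 11 ≠ 0), so F_{109^25} is not a subfield of F_{109^11}. Equivalently: if it were, the tower law would give 25 = [F_{109^25}:F_109] dividing [F_{109^11}:F_109] = 11, contradiction.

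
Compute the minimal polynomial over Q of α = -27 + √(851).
m_α(x) = x^2 + 54x - 122

From α + 27 = √(851), squaring gives (α + 27)^2 = 851, i.e. α^2 + 54α + 729 = 851, so α^2 + 54α - 122 = 0. The discriminant of x^2 + 54x - 122 is (54)^2 - 4·(-122) = 2916 + 488 = 3404, and 4·(851) is not a perfect square in Q since 851 is squarefree and ≠ 1. Hence x^2 + 54x - 122 is irreducible over Q and is the minimal polynomial of α.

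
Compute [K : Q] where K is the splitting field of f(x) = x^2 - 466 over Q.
[K : Q] = 2

f(x) = x^2 - 466 factors as (x - √466)(x + √466). The splitting field is K = Q(√466). Since 466 is squarefree and > 1, it is not a perfect square, so x^2 - 466 is irreducible over Q and [Q(√466) : Q] = 2. Hence [K : Q] = 2.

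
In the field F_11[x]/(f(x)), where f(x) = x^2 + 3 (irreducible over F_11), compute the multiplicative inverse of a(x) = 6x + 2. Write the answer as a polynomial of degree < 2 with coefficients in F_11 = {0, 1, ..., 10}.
a(x)^(-1) ≡ 8x + 1 (mod f(x))

Since f is irreducible over F_11, F_11[x]/(f) is a field and a(x) ≠ 0 has an inverse. Apply the extended Euclidean algorithm to f(x) and a(x) in F_11[x]: f(x) = (2x + 3)·a(x) + (8). The last nonzero remainder is the constant 8 = gcd(f, a) in F_11. Back-substituting through the division chain expresses 8 = s(x)·a(x) + t(x)·f(x) with s(x) ≡ 9x + 8 (mod f), so (9x + 8)·a(x) ≡ 8 (mod f). Multiplying by 8^(-1) ≡ 7 in F_11 gives a(x)^(-1) ≡ 7·(9x + 8) ≡ 8x + 1 (mod f). Check: (6x + 2)·(8x + 1) = 4x^2 + 2 ≡ 1 (mod x^2 + 3).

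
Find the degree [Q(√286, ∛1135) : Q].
[Q(√286, ∛1135) : Q] = 6

Let L = Q(√286, ∛1135). Since Q(√286) ⊂ L and [Q(√286):Q] = 2, the tower law gives 2 | [L:Q]. Likewise Q(∛1135) ⊂ L with [Q(∛1135):Q] = 3 (because 1135 is not a perfect cube), so 3 | [L:Q]. As gcd(2,3) = 1, [L:Q] is divisible by 6. Conversely L is generated over Q by √286 and ∛1135, so [L:Q] ≤ 2·3 = 6. Therefore [Q(√286, ∛1135) : Q] = 6.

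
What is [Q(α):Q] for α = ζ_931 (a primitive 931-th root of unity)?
[Q(α):Q] = 756

The minimal polynomial of ζ_931 over Q is the 931-th cyclotomic polynomial Φ_931(x), which is irreducible over Q and has degree φ(931) = 756. Hence [Q(α):Q] = φ(931) = 756.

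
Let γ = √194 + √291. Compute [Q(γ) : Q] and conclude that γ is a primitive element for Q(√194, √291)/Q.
[Q(γ) : Q] = 4 (equivalently, Q(γ) = Q(√194, √291))

Obviously Q(γ) ⊆ Q(√194, √291), and [Q(√194, √291):Q] = 4 (since 194, 291 are distinct squarefree integers > 1 with 56454 not a perfect square). To show equality we compute the minimal polynomial of γ. From γ = √194 + √291: γ^2 = 194 + 2√(56454) + 291 = 485 + 2√(56454), so γ^2 - 485 = 2√(56454); squaring, (γ^2 - 485)^2 = 4·56454, i.e. γ^4 - 970γ^2 + 235225 - 225816 = 0, i.e. γ^4 - 970γ^2 + 9409 = 0. So γ is a root of x^4 - 970x^2 + 9409. This polynomial is irreducible over Q: it has no rational root (each ±√194 ± √291 is irrational), and any factorization into two quadratics over Q would force √(56454) ∈ Q (pairing opposite roots) or √194, √291 ∈ Q (other pairings), all impossible. Hence [Q(γ):Q] = 4 = [Q(√194, √291):Q], so Q(γ) = Q(√194, √291).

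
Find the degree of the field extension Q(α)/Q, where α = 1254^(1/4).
[Q(α):Q] = 4

α is a root of x^4 - 1254. By Eisenstein's criterion at the prime p = 2 (which divides the constant term 1254 but p^2 = 4 does not, since 1254 is squarefree), x^4 - 1254 is irreducible over Q. Hence [Q(α):Q] = 4.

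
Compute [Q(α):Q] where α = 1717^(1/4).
[Q(α):Q] = 4

α is a root of x^4 - 1717. By Eisenstein's criterion at the prime p = 17 (which divides the constant term 1717 but p^2 = 289 does not, since 1717 is squarefree), x^4 - 1717 is irreducible over Q. Hence [Q(α):Q] = 4.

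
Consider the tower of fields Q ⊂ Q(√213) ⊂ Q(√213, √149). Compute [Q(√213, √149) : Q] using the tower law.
[Q(√213, √149) : Q] = 4

[Q(√213):Q] = 2 (min poly x^2 - 213, irreducible since 213 is squarefree > 1). For the top step, suppose √149 ∈ Q(√213), say √149 = c + d√213 with c, d ∈ Q. Squaring: 149 = c^2 + 213d^2 + 2cd√213. Since √213 ∉ Q this forces 2cd = 0. If d = 0 then √149 = c ∈ Q, contradicting 149 squarefree > 1. If c = 0 then 149 = 213d^2, so 213·149 = (213d)^2 is a perfect square in Q — but 213·149 = 31737 is not a perfect square (since 213 and 149 are distinct squarefree integers). Contradiction. Hence √149 ∉ Q(√213), so x^2 - 149 stays irreducible over Q(√213) and [Q(√213, √149) : Q(√213)] = 2. By the tower law, [Q(√213, √149) : Q] = 2 · 2 = 4.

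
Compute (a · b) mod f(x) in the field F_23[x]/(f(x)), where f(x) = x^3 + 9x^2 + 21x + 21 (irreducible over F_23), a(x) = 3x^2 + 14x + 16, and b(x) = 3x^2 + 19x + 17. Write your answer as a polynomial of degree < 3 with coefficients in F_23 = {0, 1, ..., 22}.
a · b ≡ 14x^2 + 21x + 9 (mod f(x))

Multiply in F_23[x]: a(x)·b(x) = (3x^2 + 14x + 16)·(3x^2 + 19x + 17) = 9x^4 + 7x^3 + 20x^2 + 13x + 19. This has degree ≥ 3, so divide by f(x) over F_23: 9x^4 + 7x^3 + 20x^2 + 13x + 19 = (9x + 18)·(x^3 + 9x^2 + 21x + 21) + (14x^2 + 21x + 9). Hence a·b ≡ 14x^2 + 21x + 9 (mod f). (F_23[x]/(f) is a field with 23^3 = 12167 elements since f is irreducible of degree 3.)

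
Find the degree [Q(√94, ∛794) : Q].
[Q(√94, ∛794) : Q] = 6

Let L = Q(√94, ∛794). Since Q(√94) ⊂ L and [Q(√94):Q] = 2, the tower law gives 2 | [L:Q]. Likewise Q(∛794) ⊂ L with [Q(∛794):Q] = 3 (because 794 is not a perfect cube), so 3 | [L:Q]. As gcd(2,3) = 1, [L:Q] is divisible by 6. Conversely L is generated over Q by √94 and ∛794, so [L:Q] ≤ 2·3 = 6. Therefore [Q(√94, ∛794) : Q] = 6.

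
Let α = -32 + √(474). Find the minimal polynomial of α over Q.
m_α(x) = x^2 + 64x + 550

From α + 32 = √(474), squaring gives (α + 32)^2 = 474, i.e. α^2 + 64α + 1024 = 474, so α^2 + 64α + 550 = 0. The discriminant of x^2 + 64x + 550 is (64)^2 - 4·(550) = 4096 - 2200 = 1896, and 4·(474) is not a perfect square in Q since 474 is squarefree and ≠ 1. Hence x^2 + 64x + 550 is irreducible over Q and is the minimal polynomial of α.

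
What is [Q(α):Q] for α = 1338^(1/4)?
[Q(α):Q] = 4

α is a root of x^4 - 1338. By Eisenstein's criterion at the prime p = 2 (which divides the constant term 1338 but p^2 = 4 does not, since 1338 is squarefree), x^4 - 1338 is irreducible over Q. Hence [Q(α):Q] = 4.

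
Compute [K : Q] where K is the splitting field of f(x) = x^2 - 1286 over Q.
[K : Q] = 2

f(x) = x^2 - 1286 factors as (x - √1286)(x + √1286). The splitting field is K = Q(√1286). Since 1286 is squarefree and > 1, it is not a perfect square, so x^2 - 1286 is irreducible over Q and [Q(√1286) : Q] = 2. Hence [K : Q] = 2.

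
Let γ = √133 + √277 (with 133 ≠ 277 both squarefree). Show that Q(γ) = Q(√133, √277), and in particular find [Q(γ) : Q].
[Q(γ) : Q] = 4 (equivalently, Q(γ) = Q(√133, √277))

Obviously Q(γ) ⊆ Q(√133, √277), and [Q(√133, √277):Q] = 4 (since 133, 277 are distinct squarefree integers > 1 with 36841 not a perfect square). To show equality we compute the minimal polynomial of γ. From γ = √133 + √277: γ^2 = 133 + 2√(36841) + 277 = 410 + 2√(36841), so γ^2 - 410 = 2√(36841); squaring, (γ^2 - 410)^2 = 4·36841, i.e. γ^4 - 820γ^2 + 168100 - 147364 = 0, i.e. γ^4 - 820γ^2 + 20736 = 0. So γ is a root of x^4 - 820x^2 + 20736. This polynomial is irreducible over Q: it has no rational root (each ±√133 ± √277 is irrational), and any factorization into two quadratics over Q would force √(36841) ∈ Q (pairing opposite roots) or √133, √277 ∈ Q (other pairings), all impossible. Hence [Q(γ):Q] = 4 = [Q(√133, √277):Q], so Q(γ) = Q(√133, √277).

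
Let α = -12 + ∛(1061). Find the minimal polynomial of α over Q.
m_α(x) = x^3 + 36x^2 + 432x + 667

Set β = α + 12 = ∛(1061), so β^3 = 1061. Then (α + 12)^3 - 1061 = 0, i.e. α is a root of g(x) = (x + 12)^3 - 1061 = x^3 + 36x^2 + 432x + 667. Since g(x) = h(x + 12) where h(x) = x^3 - 1061, and h is irreducible over Q (because 1061 is not a perfect cube, so h has no rational root, and a monic cubic with no rational root is irreducible), g is also irreducible (irreducibility is preserved under the substitution x → x + 12). Hence m_α(x) = x^3 + 36x^2 + 432x + 667.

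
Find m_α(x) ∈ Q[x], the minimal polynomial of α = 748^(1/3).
m_α(x) = x^3 - 748

α satisfies α^3 = 748, so x^3 - 748 annihilates α. By the rational root test, a rational root p/q (in lowest terms) of x^3 - 748 would satisfy p^3 = 748 q^3, forcing q = 1 and p^3 = 748; but 748 is not a perfect cube, contradiction. A monic cubic over Q with no rational root is irreducible (any nontrivial factorization would include a linear factor). Hence x^3 - 748 is the minimal polynomial of α, and in particular [Q(α):Q] = 3.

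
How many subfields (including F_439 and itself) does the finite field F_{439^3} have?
F_{439^3} has 2 subfields

The subfields of F_{p^n} are exactly the fields F_{p^d} for d | n (each is the fixed field of the unique index-d subgroup of Gal(F_{p^n}/F_p) ≅ Z/nZ). The divisors of n = 3 are {1, 3}, giving 2 subfields: F_{439^1}, F_{439^3}.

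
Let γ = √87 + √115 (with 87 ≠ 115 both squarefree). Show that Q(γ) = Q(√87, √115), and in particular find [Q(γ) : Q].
[Q(γ) : Q] = 4 (equivalently, Q(γ) = Q(√87, √115))

Obviously Q(γ) ⊆ Q(√87, √115), and [Q(√87, √115):Q] = 4 (since 87, 115 are distinct squarefree integers > 1 with 10005 not a perfect square). To show equality we compute the minimal polynomial of γ. From γ = √87 + √115: γ^2 = 87 + 2√(10005) + 115 = 202 + 2√(10005), so γ^2 - 202 = 2√(10005); squaring, (γ^2 - 202)^2 = 4·10005, i.e. γ^4 - 404γ^2 + 40804 - 40020 = 0, i.e. γ^4 - 404γ^2 + 784 = 0. So γ is a root of x^4 - 404x^2 + 784. This polynomial is irreducible over Q: it has no rational root (each ±√87 ± √115 is irrational), and any factorization into two quadratics over Q would force √(10005) ∈ Q (pairing opposite roots) or √87, √115 ∈ Q (other pairings), all impossible. Hence [Q(γ):Q] = 4 = [Q(√87, √115):Q], so Q(γ) = Q(√87, √115).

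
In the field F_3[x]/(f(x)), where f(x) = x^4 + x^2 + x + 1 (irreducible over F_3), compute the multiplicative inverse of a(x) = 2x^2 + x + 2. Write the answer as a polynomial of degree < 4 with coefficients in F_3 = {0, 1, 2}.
a(x)^(-1) ≡ 2x^3 (mod f(x))

Since f is irreducible over F_3, F_3[x]/(f) is a field and a(x) ≠ 0 has an inverse. Apply the extended Euclidean algorithm to f(x) and a(x) in F_3[x]: f(x) = (2x^2 + 2x + 2)·a(x) + (x);  a(x) = (2x + 1)·(x) + (2). The last nonzero remainder is the constant 2 = gcd(f, a) in F_3. Back-substituting through the division chain expresses 2 = s(x)·a(x) + t(x)·f(x) with s(x) ≡ x^3 (mod f), so (x^3)·a(x) ≡ 2 (mod f). Multiplying by 2^(-1) ≡ 2 in F_3 gives a(x)^(-1) ≡ 2·(x^3) ≡ 2x^3 (mod f). Check: (2x^2 + x + 2)·(2x^3) = x^5 + 2x^4 + x^3 ≡ 1 (mod x^4 + x^2 + x + 1).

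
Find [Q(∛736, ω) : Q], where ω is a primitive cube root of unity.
[Q(∛736, ω) : Q] = 6

[Q(∛736):Q] = 3 (min poly x^3 - 736, irreducible since 736 is not a perfect cube). [Q(ω):Q] = 2 (min poly x^2 + x + 1). Since Q(∛736) ⊂ R and ω ∉ R, we have ω ∉ Q(∛736), so x^2 + x + 1 remains irreducible over Q(∛736) and [Q(∛736, ω) : Q(∛736)] = 2. By the tower law, [Q(∛736, ω) : Q] = 3 · 2 = 6. (In fact Q(∛736, ω) is the splitting field of x^3 - 736 over Q.)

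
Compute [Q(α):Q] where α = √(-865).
[Q(α):Q] = 2

[Q(α):Q] equals the degree of the minimal polynomial of α. Here α^2 = -865 and x^2 + 865 is irreducible (d = -865 is squarefree, ≠ 1, hence not a square), so deg(m_α) = 2. Thus [Q(α):Q] = 2.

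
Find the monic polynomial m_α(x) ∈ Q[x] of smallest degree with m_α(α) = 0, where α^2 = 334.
m_α(x) = x^2 - 334

α satisfies α^2 - 334 = 0, so x^2 - 334 annihilates α. Since d = 334 is squarefree and ≠ 1, it is not a perfect square in Q, so x^2 - 334 has no rational root and is therefore irreducible over Q (a degree-2 polynomial over a field is irreducible iff it has no root). Hence m_α(x) = x^2 - 334.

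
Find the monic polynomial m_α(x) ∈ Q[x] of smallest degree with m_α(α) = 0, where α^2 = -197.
m_α(x) = x^2 + 197

α satisfies α^2 + 197 = 0, so x^2 + 197 annihilates α. Since d = -197 is squarefree and ≠ 1, it is not a perfect square in Q, so x^2 + 197 has no rational root and is therefore irreducible over Q (a degree-2 polynomial over a field is irreducible iff it has no root). Hence m_α(x) = x^2 + 197.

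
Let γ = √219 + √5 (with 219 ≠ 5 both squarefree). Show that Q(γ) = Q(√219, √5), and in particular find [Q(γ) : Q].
[Q(γ) : Q] = 4 (equivalently, Q(γ) = Q(√219, √5))

Obviously Q(γ) ⊆ Q(√219, √5), and [Q(√219, √5):Q] = 4 (since 219, 5 are distinct squarefree integers > 1 with 1095 not a perfect square). To show equality we compute the minimal polynomial of γ. From γ = √219 + √5: γ^2 = 219 + 2√(1095) + 5 = 224 + 2√(1095), so γ^2 - 224 = 2√(1095); squaring, (γ^2 - 224)^2 = 4·1095, i.e. γ^4 - 448γ^2 + 50176 - 4380 = 0, i.e. γ^4 - 448γ^2 + 45796 = 0. So γ is a root of x^4 - 448x^2 + 45796. This polynomial is irreducible over Q: it has no rational root (each ±√219 ± √5 is irrational), and any factorization into two quadratics over Q would force √(1095) ∈ Q (pairing opposite roots) or √219, √5 ∈ Q (other pairings), all impossible. Hence [Q(γ):Q] = 4 = [Q(√219, √5):Q], so Q(γ) = Q(√219, √5).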